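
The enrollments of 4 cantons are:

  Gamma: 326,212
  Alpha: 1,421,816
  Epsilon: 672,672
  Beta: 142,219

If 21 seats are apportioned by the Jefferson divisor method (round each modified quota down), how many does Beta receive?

Standard divisor 2562919/21 ≈ 122043.762; standard quotas: Gamma 2.673, Alpha 11.650, Epsilon 5.512, Beta 1.165.
Rounding down gives 2, 11, 5, 1 = 19 seats, so the divisor must be adjusted.
With modified divisor 110700: modified quotas Gamma 2.947, Alpha 12.844, Epsilon 6.077, Beta 1.285.
Rounding down: Gamma 2, Alpha 12, Epsilon 6, Beta 1 (total 21).
Beta receives 1.

1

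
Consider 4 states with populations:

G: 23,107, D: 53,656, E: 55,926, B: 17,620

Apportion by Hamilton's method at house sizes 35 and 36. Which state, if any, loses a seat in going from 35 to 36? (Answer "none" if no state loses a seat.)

none

At 35 seats: G 5, D 13, E 13, B 4.
At 36 seats: G 6, D 13, E 13, B 4.
No state's allocation decreased.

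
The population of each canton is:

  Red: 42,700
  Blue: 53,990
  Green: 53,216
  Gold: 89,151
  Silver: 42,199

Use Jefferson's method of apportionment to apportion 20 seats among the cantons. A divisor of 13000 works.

With modified divisor 13000: modified quotas Red 3.285, Blue 4.153, Green 4.094, Gold 6.858, Silver 3.246.
Rounding down: Red 3, Blue 4, Green 4, Gold 6, Silver 3 (total 20).

Red 3, Blue 4, Green 4, Gold 6, Silver 3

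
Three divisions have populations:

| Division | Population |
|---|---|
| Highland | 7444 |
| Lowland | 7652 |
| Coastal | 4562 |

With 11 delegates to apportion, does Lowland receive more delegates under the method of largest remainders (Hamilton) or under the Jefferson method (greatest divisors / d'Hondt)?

Hamilton: Highland 4, Lowland 4, Coastal 3.
Jefferson: Highland 4, Lowland 5, Coastal 2.
Lowland gets 4 under Hamilton and 5 under Jefferson.

Jefferson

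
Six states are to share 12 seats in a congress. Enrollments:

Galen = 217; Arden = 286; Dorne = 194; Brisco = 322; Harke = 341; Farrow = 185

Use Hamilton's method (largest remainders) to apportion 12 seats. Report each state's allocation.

The standard divisor is 1545/12 ≈ 128.75.
Standard quotas: Galen 1.685, Arden 2.221, Dorne 1.507, Brisco 2.501, Harke 2.649, Farrow 1.437.
Lower quotas: Galen 1, Arden 2, Dorne 1, Brisco 2, Harke 2, Farrow 1 (sum 9, leaving 3 seats).
Remainders in descending order: Galen 0.685, Harke 0.649, Dorne 0.507, Brisco 0.501, Farrow 0.437, Arden 0.221.
The surplus seats go to Galen, Harke, Dorne.

Galen 2, Arden 2, Dorne 2, Brisco 2, Harke 3, Farrow 1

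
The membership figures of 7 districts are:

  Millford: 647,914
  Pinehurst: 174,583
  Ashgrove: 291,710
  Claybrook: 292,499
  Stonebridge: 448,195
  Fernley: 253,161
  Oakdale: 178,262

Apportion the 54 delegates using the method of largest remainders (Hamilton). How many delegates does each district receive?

Millford: 15, Pinehurst: 4, Ashgrove: 7, Claybrook: 7, Stonebridge: 11, Fernley: 6, Oakdale: 4

The standard divisor is 2286324/54 ≈ 42339.333.
Standard quotas: Millford 15.3029, Pinehurst 4.1234, Ashgrove 6.8898, Claybrook 6.9084, Stonebridge 10.5858, Fernley 5.9793, Oakdale 4.2103.
Lower quotas: Millford 15, Pinehurst 4, Ashgrove 6, Claybrook 6, Stonebridge 10, Fernley 5, Oakdale 4 (sum 50, leaving 4 seats).
Remainders in descending order: Fernley 0.9793, Claybrook 0.9084, Ashgrove 0.8898, Stonebridge 0.5858, Millford 0.3029, Oakdale 0.2103, Pinehurst 0.1234.
The surplus seats go to Fernley, Claybrook, Ashgrove, Stonebridge.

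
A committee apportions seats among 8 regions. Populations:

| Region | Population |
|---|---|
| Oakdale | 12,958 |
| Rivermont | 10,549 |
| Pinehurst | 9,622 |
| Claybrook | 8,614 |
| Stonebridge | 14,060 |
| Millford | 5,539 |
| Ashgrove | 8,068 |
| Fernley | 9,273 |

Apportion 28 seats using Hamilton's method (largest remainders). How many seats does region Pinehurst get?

3

Standard divisor: 78683 ÷ 28 ≈ 2810.107.
Standard quotas: Oakdale 4.6112, Rivermont 3.7539, Pinehurst 3.4241, Claybrook 3.0654, Stonebridge 5.0034, Millford 1.9711, Ashgrove 2.8711, Fernley 3.2999.
Lower quotas: Oakdale 4, Rivermont 3, Pinehurst 3, Claybrook 3, Stonebridge 5, Millford 1, Ashgrove 2, Fernley 3 (sum 24, leaving 4 seats).
Remainders in descending order: Millford 0.9711, Ashgrove 0.8711, Rivermont 0.7539, Oakdale 0.6112, Pinehurst 0.4241, Fernley 0.2999, Claybrook 0.0654, Stonebridge 0.0034.
The surplus seats go to Millford, Ashgrove, Rivermont, Oakdale.
Pinehurst receives 3.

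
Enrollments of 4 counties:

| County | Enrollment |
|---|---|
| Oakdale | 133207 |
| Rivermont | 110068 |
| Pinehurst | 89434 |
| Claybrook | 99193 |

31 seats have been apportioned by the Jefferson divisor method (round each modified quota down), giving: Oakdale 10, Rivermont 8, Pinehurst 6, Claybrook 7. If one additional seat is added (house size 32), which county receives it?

Priority for the next seat is population ÷ (current seats + 1).
Priorities: Oakdale 12109.727, Rivermont 12229.778, Pinehurst 12776.286, Claybrook 12399.125.
Highest priority: Pinehurst.

Pinehurst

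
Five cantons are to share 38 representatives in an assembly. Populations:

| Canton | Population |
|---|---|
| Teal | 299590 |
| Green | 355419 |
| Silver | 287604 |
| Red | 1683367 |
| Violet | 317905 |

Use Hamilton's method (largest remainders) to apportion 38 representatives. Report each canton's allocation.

Teal 4, Green 4, Silver 4, Red 22, Violet 4

Standard divisor: 2943885 ÷ 38 ≈ 77470.658.
Standard quotas: Teal 3.8671, Green 4.5878, Silver 3.7124, Red 21.7291, Violet 4.1036.
Lower quotas: Teal 3, Green 4, Silver 3, Red 21, Violet 4 (sum 35, leaving 3 seats).
Remainders in descending order: Teal 0.8671, Red 0.7291, Silver 0.7124, Green 0.5878, Violet 0.1036.
Largest remainders: Teal, Red, Silver receive the extra seats.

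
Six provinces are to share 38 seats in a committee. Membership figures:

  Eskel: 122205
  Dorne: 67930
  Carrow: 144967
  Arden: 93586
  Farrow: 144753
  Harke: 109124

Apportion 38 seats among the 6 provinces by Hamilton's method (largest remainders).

Standard divisor: 682565 ÷ 38 ≈ 17962.237.
Standard quotas: Eskel 6.8034, Dorne 3.7818, Carrow 8.0707, Arden 5.2102, Farrow 8.0587, Harke 6.0752.
Lower quotas: Eskel 6, Dorne 3, Carrow 8, Arden 5, Farrow 8, Harke 6 (sum 36, leaving 2 seats).
Remainders in descending order: Eskel 0.8034, Dorne 0.7818, Arden 0.2102, Harke 0.0752, Carrow 0.0707, Farrow 0.0587.
Largest remainders: Eskel, Dorne receive the extra seats.

Eskel=7, Dorne=4, Carrow=8, Arden=5, Farrow=8, Harke=6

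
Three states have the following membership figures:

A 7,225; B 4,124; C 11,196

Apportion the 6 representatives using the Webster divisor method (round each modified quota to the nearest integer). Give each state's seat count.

Standard divisor 22545/6 ≈ 3757.5; standard quotas: A 1.923, B 1.098, C 2.980.
Rounding to the nearest integer gives A 2, B 1, C 3 — total 6, matching the house size, so no adjustment is needed.

A 2, B 1, C 3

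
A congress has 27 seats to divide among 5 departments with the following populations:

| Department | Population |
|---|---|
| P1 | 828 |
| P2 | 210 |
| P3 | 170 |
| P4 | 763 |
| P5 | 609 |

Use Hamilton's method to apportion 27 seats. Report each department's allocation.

The standard divisor is 2580/27 ≈ 95.556.
Standard quotas: P1 8.665, P2 2.198, P3 1.779, P4 7.985, P5 6.373.
Lower quotas: P1 8, P2 2, P3 1, P4 7, P5 6 (sum 24, leaving 3 seats).
Remainders in descending order: P4 0.985, P3 0.779, P1 0.665, P5 0.373, P2 0.198.
The surplus seats go to P4, P3, P1.

P1: 9, P2: 2, P3: 2, P4: 8, P5: 6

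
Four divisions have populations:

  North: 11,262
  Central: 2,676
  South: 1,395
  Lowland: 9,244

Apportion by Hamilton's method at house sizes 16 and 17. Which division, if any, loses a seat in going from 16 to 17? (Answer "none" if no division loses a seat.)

At 16 seats: North 7, Central 2, South 1, Lowland 6.
At 17 seats: North 8, Central 2, South 1, Lowland 6.
No division's allocation decreased.

none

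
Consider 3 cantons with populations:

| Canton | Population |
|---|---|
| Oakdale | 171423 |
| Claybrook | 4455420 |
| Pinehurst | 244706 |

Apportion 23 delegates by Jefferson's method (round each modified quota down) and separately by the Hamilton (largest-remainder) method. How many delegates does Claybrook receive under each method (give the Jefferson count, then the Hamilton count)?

22 and 21

Jefferson: Oakdale 0, Claybrook 22, Pinehurst 1.
Hamilton: Oakdale 1, Claybrook 21, Pinehurst 1.
Claybrook gets 22 under Jefferson and 21 under Hamilton.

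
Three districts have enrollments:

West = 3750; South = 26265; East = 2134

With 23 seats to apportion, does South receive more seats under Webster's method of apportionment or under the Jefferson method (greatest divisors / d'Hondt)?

Jefferson

Webster: West 3, South 18, East 2.
Jefferson: West 2, South 20, East 1.
South gets 18 under Webster and 20 under Jefferson.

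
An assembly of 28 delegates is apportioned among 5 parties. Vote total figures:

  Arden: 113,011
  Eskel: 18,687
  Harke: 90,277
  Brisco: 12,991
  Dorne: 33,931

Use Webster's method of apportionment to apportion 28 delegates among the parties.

Standard divisor 268897/28 ≈ 9603.464; standard quotas: Arden 11.768, Eskel 1.946, Harke 9.400, Brisco 1.353, Dorne 3.533.
Rounding to the nearest integer gives Arden 12, Eskel 2, Harke 9, Brisco 1, Dorne 4 — total 28, matching the house size, so no adjustment is needed.

Arden 12, Eskel 2, Harke 9, Brisco 1, Dorne 4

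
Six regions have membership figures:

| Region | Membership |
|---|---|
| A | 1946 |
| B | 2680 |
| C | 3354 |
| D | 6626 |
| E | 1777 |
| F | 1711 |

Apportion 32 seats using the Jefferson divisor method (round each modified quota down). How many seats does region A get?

3

Standard divisor 18094/32 ≈ 565.438; standard quotas: A 3.442, B 4.740, C 5.932, D 11.718, E 3.143, F 3.026.
Rounding down gives 3, 4, 5, 11, 3, 3 = 29 seats, so the divisor must be adjusted.
With modified divisor 520: modified quotas A 3.742, B 5.154, C 6.450, D 12.742, E 3.417, F 3.290.
Rounding down: A 3, B 5, C 6, D 12, E 3, F 3 (total 32).
A receives 3.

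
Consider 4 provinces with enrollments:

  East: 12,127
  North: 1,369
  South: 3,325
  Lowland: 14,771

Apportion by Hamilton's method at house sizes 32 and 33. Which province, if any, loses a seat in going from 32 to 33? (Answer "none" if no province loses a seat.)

At 32 seats: East 12, North 2, South 3, Lowland 15.
At 33 seats: East 13, North 1, South 4, Lowland 15.
North drops from 2 to 1.

North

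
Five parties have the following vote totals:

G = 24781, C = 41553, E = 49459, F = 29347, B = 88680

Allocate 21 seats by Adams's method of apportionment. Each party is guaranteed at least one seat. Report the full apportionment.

G: 2, C: 4, E: 4, F: 3, B: 8

Standard divisor 233820/21 ≈ 11134.286; standard quotas: G 2.226, C 3.732, E 4.442, F 2.636, B 7.965.
Rounding up gives 3, 4, 5, 3, 8 = 23 seats, so the divisor must be adjusted.
With modified divisor 12530: modified quotas G 1.978, C 3.316, E 3.947, F 2.342, B 7.077.
Rounding up: G 2, C 4, E 4, F 3, B 8 (total 21).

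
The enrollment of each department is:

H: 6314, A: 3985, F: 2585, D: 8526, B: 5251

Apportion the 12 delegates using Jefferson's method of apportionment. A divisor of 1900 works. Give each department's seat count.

With modified divisor 1900: modified quotas H 3.323, A 2.097, F 1.361, D 4.487, B 2.764.
Rounding down: H 3, A 2, F 1, D 4, B 2 (total 12).

H=3; A=2; F=1; D=4; B=2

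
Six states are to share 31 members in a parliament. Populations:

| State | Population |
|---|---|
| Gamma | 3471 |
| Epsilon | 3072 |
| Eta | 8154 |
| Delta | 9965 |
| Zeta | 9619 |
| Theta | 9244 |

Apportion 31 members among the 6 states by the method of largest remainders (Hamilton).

The standard divisor is 43525/31 ≈ 1404.032.
Standard quotas: Gamma 2.4722, Epsilon 2.1880, Eta 5.8076, Delta 7.0974, Zeta 6.8510, Theta 6.5839.
Lower quotas: Gamma 2, Epsilon 2, Eta 5, Delta 7, Zeta 6, Theta 6 (sum 28, leaving 3 seats).
Remainders in descending order: Zeta 0.8510, Eta 0.8076, Theta 0.5839, Gamma 0.4722, Epsilon 0.1880, Delta 0.0974.
The surplus seats go to Zeta, Eta, Theta.

Gamma: 2, Epsilon: 2, Eta: 6, Delta: 7, Zeta: 7, Theta: 7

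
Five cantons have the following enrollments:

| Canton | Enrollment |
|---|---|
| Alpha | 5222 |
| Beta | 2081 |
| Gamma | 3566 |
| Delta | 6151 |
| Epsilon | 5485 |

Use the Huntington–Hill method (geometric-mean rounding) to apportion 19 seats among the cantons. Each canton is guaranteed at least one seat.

Alpha 4, Beta 2, Gamma 3, Delta 5, Epsilon 5

With divisor 1197: modified quotas Alpha 4.363, Beta 1.739, Gamma 2.979, Delta 5.139, Epsilon 4.582.
Geometric-mean thresholds: Alpha √(4·5)=4.472, Beta √(1·2)=1.414, Gamma √(2·3)=2.449, Delta √(5·6)=5.477, Epsilon √(4·5)=4.472.
Each quota rounded against its threshold gives Alpha 4, Beta 2, Gamma 3, Delta 5, Epsilon 5 (total 19).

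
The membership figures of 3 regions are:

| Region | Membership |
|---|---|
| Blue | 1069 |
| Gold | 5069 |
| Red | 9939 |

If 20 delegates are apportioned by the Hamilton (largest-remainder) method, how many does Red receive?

13

The standard divisor is 16077/20 ≈ 803.85.
Standard quotas: Blue 1.3299, Gold 6.3059, Red 12.3642.
Lower quotas: Blue 1, Gold 6, Red 12 (sum 19, leaving 1 seat).
Remainders in descending order: Red 0.3642, Blue 0.3299, Gold 0.3059.
Largest remainder: Red receives the extra seat.
Red receives 13.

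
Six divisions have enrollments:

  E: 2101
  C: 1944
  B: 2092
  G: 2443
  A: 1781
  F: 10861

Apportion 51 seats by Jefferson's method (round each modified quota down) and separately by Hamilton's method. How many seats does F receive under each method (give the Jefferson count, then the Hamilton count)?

27 and 26

Jefferson: E 5, C 4, B 5, G 6, A 4, F 27.
Hamilton: E 5, C 5, B 5, G 6, A 4, F 26.
F gets 27 under Jefferson and 26 under Hamilton.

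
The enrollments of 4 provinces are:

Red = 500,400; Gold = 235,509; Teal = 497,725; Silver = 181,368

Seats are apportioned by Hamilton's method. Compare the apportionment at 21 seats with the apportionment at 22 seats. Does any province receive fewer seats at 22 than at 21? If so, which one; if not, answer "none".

At 21 seats: Red 7, Gold 4, Teal 7, Silver 3.
At 22 seats: Red 8, Gold 3, Teal 8, Silver 3.
Gold drops from 4 to 3.

Gold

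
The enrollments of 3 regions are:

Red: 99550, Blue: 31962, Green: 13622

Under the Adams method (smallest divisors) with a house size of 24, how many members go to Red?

16

Standard divisor 145134/24 ≈ 6047.25; standard quotas: Red 16.462, Blue 5.285, Green 2.253.
Rounding up gives 17, 6, 3 = 26 seats, so the divisor must be adjusted.
With modified divisor 6500: modified quotas Red 15.315, Blue 4.917, Green 2.096.
Rounding up: Red 16, Blue 5, Green 3 (total 24).
Red receives 16.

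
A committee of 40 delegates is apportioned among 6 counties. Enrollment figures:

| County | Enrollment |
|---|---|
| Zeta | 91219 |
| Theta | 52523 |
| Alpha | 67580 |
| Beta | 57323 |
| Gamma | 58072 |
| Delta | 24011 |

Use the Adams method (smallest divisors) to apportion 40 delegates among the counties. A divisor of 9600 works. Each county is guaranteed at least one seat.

With modified divisor 9600: modified quotas Zeta 9.502, Theta 5.471, Alpha 7.040, Beta 5.971, Gamma 6.049, Delta 2.501.
Rounding up: Zeta 10, Theta 6, Alpha 8, Beta 6, Gamma 7, Delta 3 (total 40).

Zeta: 10, Theta: 6, Alpha: 8, Beta: 6, Gamma: 7, Delta: 3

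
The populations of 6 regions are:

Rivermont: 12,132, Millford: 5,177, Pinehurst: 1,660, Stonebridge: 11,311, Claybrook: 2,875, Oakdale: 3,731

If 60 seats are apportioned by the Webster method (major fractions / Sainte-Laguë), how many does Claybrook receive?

5

Standard divisor 36886/60 ≈ 614.767; standard quotas: Rivermont 19.734, Millford 8.421, Pinehurst 2.700, Stonebridge 18.399, Claybrook 4.677, Oakdale 6.069.
Rounding to the nearest integer gives Rivermont 20, Millford 8, Pinehurst 3, Stonebridge 18, Claybrook 5, Oakdale 6 — total 60, matching the house size, so no adjustment is needed.
Claybrook receives 5.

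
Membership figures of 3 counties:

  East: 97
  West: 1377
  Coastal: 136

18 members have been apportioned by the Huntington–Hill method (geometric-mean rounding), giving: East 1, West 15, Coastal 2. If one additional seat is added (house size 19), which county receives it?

West

Priority for the next seat is population ÷ (√(s·(s+1))).
Priorities: East 68.589, West 88.885, Coastal 55.522.
Highest priority: West.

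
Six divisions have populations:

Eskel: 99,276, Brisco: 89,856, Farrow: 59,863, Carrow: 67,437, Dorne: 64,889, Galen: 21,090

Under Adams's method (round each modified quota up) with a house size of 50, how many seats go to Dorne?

8

Standard divisor 402411/50 ≈ 8048.22; standard quotas: Eskel 12.335, Brisco 11.165, Farrow 7.438, Carrow 8.379, Dorne 8.063, Galen 2.620.
Rounding up gives 13, 12, 8, 9, 9, 3 = 54 seats, so the divisor must be adjusted.
With modified divisor 8500: modified quotas Eskel 11.680, Brisco 10.571, Farrow 7.043, Carrow 7.934, Dorne 7.634, Galen 2.481.
Rounding up: Eskel 12, Brisco 11, Farrow 8, Carrow 8, Dorne 8, Galen 3 (total 50).
Dorne receives 8.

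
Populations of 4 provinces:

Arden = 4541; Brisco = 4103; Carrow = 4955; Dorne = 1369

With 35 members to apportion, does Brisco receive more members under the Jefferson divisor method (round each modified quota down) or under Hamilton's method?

Jefferson: Arden 11, Brisco 9, Carrow 12, Dorne 3.
Hamilton: Arden 11, Brisco 10, Carrow 11, Dorne 3.
Brisco gets 9 under Jefferson and 10 under Hamilton.

Hamilton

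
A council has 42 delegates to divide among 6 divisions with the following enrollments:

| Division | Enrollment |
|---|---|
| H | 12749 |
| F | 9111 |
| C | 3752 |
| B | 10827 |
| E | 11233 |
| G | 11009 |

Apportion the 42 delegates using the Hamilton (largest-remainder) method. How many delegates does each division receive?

Total 58681; standard divisor 58681/42 ≈ 1397.167.
Standard quotas: H 9.1249, F 6.5211, C 2.6854, B 7.7493, E 8.0398, G 7.8795.
Lower quotas: H 9, F 6, C 2, B 7, E 8, G 7 (sum 39, leaving 3 seats).
Remainders in descending order: G 0.8795, B 0.7493, C 0.6854, F 0.5211, H 0.1249, E 0.0398.
Largest remainders: G, B, C receive the extra seats.

H 9; F 6; C 3; B 8; E 8; G 8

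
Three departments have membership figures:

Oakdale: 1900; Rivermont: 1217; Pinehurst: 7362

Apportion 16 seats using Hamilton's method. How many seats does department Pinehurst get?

11

Standard divisor: 10479 ÷ 16 ≈ 654.938.
Standard quotas: Oakdale 2.9010, Rivermont 1.8582, Pinehurst 11.2408.
Lower quotas: Oakdale 2, Rivermont 1, Pinehurst 11 (sum 14, leaving 2 seats).
Remainders in descending order: Oakdale 0.9010, Rivermont 0.8582, Pinehurst 0.2408.
Largest remainders: Oakdale, Rivermont receive the extra seats.
Pinehurst receives 11.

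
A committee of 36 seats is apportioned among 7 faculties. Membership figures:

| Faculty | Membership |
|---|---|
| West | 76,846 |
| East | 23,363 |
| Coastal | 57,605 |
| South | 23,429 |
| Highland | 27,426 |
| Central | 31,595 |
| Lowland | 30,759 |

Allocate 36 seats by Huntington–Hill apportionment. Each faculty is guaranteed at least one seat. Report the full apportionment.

West 10, East 3, Coastal 8, South 3, Highland 4, Central 4, Lowland 4

With divisor 7512: modified quotas West 10.230, East 3.110, Coastal 7.668, South 3.119, Highland 3.651, Central 4.206, Lowland 4.095.
Geometric-mean thresholds: West √(10·11)=10.488, East √(3·4)=3.464, Coastal √(7·8)=7.483, South √(3·4)=3.464, Highland √(3·4)=3.464, Central √(4·5)=4.472, Lowland √(4·5)=4.472.
Each quota rounded against its threshold gives West 10, East 3, Coastal 8, South 3, Highland 4, Central 4, Lowland 4 (total 36).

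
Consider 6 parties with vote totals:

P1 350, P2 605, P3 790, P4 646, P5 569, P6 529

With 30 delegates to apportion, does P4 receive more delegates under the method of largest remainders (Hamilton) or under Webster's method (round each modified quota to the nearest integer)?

Hamilton

Hamilton: P1 3, P2 5, P3 7, P4 6, P5 5, P6 4.
Webster: P1 3, P2 5, P3 7, P4 5, P5 5, P6 5.
P4 gets 6 under Hamilton and 5 under Webster.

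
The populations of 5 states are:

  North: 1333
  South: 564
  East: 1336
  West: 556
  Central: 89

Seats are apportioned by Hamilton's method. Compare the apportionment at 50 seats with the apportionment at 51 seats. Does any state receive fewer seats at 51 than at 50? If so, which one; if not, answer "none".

At 50 seats: North 17, South 8, East 17, West 7, Central 1.
At 51 seats: North 18, South 7, East 18, West 7, Central 1.
South drops from 8 to 7.

South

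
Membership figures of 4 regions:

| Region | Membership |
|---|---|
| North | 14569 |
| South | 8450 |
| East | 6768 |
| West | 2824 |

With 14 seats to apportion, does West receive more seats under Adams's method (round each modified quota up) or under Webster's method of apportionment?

Adams: North 6, South 3, East 3, West 2.
Webster: North 6, South 4, East 3, West 1.
West gets 2 under Adams and 1 under Webster.

Adams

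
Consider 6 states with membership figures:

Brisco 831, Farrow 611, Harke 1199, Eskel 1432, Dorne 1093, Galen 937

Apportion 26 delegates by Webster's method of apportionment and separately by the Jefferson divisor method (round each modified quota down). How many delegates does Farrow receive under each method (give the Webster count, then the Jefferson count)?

3 and 2

Webster: Brisco 3, Farrow 3, Harke 5, Eskel 6, Dorne 5, Galen 4.
Jefferson: Brisco 4, Farrow 2, Harke 5, Eskel 6, Dorne 5, Galen 4.
Farrow gets 3 under Webster and 2 under Jefferson.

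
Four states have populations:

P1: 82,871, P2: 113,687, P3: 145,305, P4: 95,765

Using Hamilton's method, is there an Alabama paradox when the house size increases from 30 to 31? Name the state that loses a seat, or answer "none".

At 30 seats: P1 6, P2 8, P3 10, P4 6.
At 31 seats: P1 6, P2 8, P3 10, P4 7.
No state's allocation decreased.

none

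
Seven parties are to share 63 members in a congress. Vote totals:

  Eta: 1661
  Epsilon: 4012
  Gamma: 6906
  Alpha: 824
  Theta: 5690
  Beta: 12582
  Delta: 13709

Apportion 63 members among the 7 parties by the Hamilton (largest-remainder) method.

Eta: 2, Epsilon: 6, Gamma: 10, Alpha: 1, Theta: 8, Beta: 17, Delta: 19

The standard divisor is 45384/63 ≈ 720.381.
Standard quotas: Eta 2.3057, Epsilon 5.5693, Gamma 9.5866, Alpha 1.1438, Theta 7.8986, Beta 17.4658, Delta 19.0302.
Lower quotas: Eta 2, Epsilon 5, Gamma 9, Alpha 1, Theta 7, Beta 17, Delta 19 (sum 60, leaving 3 seats).
Remainders in descending order: Theta 0.8986, Gamma 0.5866, Epsilon 0.5693, Beta 0.4658, Eta 0.3057, Alpha 0.1438, Delta 0.0302.
Largest remainders: Theta, Gamma, Epsilon receive the extra seats.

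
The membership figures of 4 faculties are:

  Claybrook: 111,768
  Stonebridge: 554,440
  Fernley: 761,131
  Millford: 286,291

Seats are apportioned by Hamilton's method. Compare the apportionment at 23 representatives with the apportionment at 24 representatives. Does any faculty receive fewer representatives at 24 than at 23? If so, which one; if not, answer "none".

At 23 seats: Claybrook 2, Stonebridge 7, Fernley 10, Millford 4.
At 24 seats: Claybrook 1, Stonebridge 8, Fernley 11, Millford 4.
Claybrook drops from 2 to 1.

Claybrook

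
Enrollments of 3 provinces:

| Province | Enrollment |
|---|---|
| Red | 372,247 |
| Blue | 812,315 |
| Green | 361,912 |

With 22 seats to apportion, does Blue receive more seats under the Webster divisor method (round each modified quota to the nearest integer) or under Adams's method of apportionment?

Webster: Red 5, Blue 12, Green 5.
Adams: Red 6, Blue 11, Green 5.
Blue gets 12 under Webster and 11 under Adams.

Webster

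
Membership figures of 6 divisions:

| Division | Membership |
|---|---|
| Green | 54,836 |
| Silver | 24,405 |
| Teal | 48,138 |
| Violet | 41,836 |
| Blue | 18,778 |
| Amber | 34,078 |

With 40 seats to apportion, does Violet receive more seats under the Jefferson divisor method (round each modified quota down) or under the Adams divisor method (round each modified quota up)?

Jefferson

Jefferson: Green 10, Silver 4, Teal 9, Violet 8, Blue 3, Amber 6.
Adams: Green 10, Silver 5, Teal 8, Violet 7, Blue 4, Amber 6.
Violet gets 8 under Jefferson and 7 under Adams.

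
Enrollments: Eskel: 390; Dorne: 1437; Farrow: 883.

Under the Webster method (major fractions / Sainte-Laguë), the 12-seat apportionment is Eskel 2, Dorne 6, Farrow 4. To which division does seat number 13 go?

Dorne

Priority for the next seat is population ÷ (current seats + 0.5).
Priorities: Eskel 156.000, Dorne 221.077, Farrow 196.222.
Highest priority: Dorne.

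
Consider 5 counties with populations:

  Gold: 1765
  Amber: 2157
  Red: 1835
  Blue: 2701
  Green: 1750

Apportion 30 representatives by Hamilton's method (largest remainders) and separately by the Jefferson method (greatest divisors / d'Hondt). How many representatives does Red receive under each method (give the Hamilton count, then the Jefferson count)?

6 and 5

Hamilton: Gold 5, Amber 6, Red 6, Blue 8, Green 5.
Jefferson: Gold 5, Amber 7, Red 5, Blue 8, Green 5.
Red gets 6 under Hamilton and 5 under Jefferson.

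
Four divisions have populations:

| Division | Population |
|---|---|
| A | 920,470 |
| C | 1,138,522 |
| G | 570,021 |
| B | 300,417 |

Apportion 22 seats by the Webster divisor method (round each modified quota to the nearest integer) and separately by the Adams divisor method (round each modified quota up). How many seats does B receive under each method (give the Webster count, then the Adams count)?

Webster: A 7, C 9, G 4, B 2.
Adams: A 7, C 8, G 4, B 3.
B gets 2 under Webster and 3 under Adams.

2 and 3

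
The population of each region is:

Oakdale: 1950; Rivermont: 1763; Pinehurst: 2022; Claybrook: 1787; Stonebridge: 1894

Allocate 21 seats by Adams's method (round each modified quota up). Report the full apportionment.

Standard divisor 9416/21 ≈ 448.381; standard quotas: Oakdale 4.349, Rivermont 3.932, Pinehurst 4.510, Claybrook 3.985, Stonebridge 4.224.
Rounding up gives 5, 4, 5, 4, 5 = 23 seats, so the divisor must be adjusted.
With modified divisor 500: modified quotas Oakdale 3.900, Rivermont 3.526, Pinehurst 4.044, Claybrook 3.574, Stonebridge 3.788.
Rounding up: Oakdale 4, Rivermont 4, Pinehurst 5, Claybrook 4, Stonebridge 4 (total 21).

Oakdale 4, Rivermont 4, Pinehurst 5, Claybrook 4, Stonebridge 4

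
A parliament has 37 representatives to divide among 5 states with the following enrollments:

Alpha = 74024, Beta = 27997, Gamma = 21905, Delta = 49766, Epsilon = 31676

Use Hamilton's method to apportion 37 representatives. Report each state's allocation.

Alpha=13; Beta=5; Gamma=4; Delta=9; Epsilon=6

Total 205368; standard divisor 205368/37 ≈ 5550.486.
Standard quotas: Alpha 13.3365, Beta 5.0441, Gamma 3.9465, Delta 8.9661, Epsilon 5.7069.
Lower quotas: Alpha 13, Beta 5, Gamma 3, Delta 8, Epsilon 5 (sum 34, leaving 3 seats).
Remainders in descending order: Delta 0.9661, Gamma 0.9465, Epsilon 0.7069, Alpha 0.3365, Beta 0.0441.
The surplus seats go to Delta, Gamma, Epsilon.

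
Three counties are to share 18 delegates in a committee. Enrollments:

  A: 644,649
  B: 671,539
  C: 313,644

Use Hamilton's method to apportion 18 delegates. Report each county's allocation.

A=7, B=7, C=4

Standard divisor: 1629832 ÷ 18 ≈ 90546.222.
Standard quotas: A 7.1196, B 7.4165, C 3.4639.
Lower quotas: A 7, B 7, C 3 (sum 17, leaving 1 seat).
Remainders in descending order: C 0.4639, B 0.4165, A 0.1196.
The surplus seat goes to C.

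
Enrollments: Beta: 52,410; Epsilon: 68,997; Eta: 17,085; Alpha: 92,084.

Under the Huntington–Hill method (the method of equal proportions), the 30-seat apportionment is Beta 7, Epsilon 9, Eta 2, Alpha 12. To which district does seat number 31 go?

Alpha

Priority for the next seat is population ÷ (√(s·(s+1))).
Priorities: Beta 7003.581, Epsilon 7272.922, Eta 6974.922, Alpha 7372.620.
Highest priority: Alpha.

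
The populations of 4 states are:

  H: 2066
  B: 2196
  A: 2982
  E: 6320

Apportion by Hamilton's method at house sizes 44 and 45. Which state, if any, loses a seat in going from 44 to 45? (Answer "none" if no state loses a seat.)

none

At 44 seats: H 7, B 7, A 10, E 20.
At 45 seats: H 7, B 7, A 10, E 21.
No state's allocation decreased.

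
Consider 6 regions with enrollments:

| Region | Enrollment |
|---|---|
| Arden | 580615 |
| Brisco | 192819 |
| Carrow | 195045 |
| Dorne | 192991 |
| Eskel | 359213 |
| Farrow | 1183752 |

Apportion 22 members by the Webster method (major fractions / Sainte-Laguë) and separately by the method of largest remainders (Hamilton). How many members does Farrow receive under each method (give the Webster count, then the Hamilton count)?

Webster: Arden 5, Brisco 1, Carrow 2, Dorne 2, Eskel 3, Farrow 9.
Hamilton: Arden 5, Brisco 1, Carrow 2, Dorne 1, Eskel 3, Farrow 10.
Farrow gets 9 under Webster and 10 under Hamilton.

9 and 10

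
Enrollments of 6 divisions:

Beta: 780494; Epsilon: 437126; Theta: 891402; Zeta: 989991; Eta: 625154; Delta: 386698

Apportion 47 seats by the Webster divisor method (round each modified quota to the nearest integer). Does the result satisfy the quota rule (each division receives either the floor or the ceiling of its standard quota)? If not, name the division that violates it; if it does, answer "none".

none

Standard quotas: Beta 8.923, Epsilon 4.998, Theta 10.192, Zeta 11.319, Eta 7.147, Delta 4.421.
Webster allocation: Beta 9, Epsilon 5, Theta 10, Zeta 12, Eta 7, Delta 4.
Every allocation lies between the lower and upper quota.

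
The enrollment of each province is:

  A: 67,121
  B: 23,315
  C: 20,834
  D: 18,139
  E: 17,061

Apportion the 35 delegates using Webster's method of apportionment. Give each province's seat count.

Standard divisor 146470/35 ≈ 4184.857; standard quotas: A 16.039, B 5.571, C 4.978, D 4.334, E 4.077.
Rounding to the nearest integer gives A 16, B 6, C 5, D 4, E 4 — total 35, matching the house size, so no adjustment is needed.

A: 16; B: 6; C: 5; D: 4; E: 4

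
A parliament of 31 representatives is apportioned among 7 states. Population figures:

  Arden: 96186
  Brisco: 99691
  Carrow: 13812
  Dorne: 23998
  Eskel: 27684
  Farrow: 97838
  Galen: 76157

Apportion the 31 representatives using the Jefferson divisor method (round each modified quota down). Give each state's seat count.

Standard divisor 435366/31 ≈ 14044.065; standard quotas: Arden 6.849, Brisco 7.098, Carrow 0.983, Dorne 1.709, Eskel 1.971, Farrow 6.967, Galen 5.423.
Rounding down gives 6, 7, 0, 1, 1, 6, 5 = 26 seats, so the divisor must be adjusted.
With modified divisor 12600: modified quotas Arden 7.634, Brisco 7.912, Carrow 1.096, Dorne 1.905, Eskel 2.197, Farrow 7.765, Galen 6.044.
Rounding down: Arden 7, Brisco 7, Carrow 1, Dorne 1, Eskel 2, Farrow 7, Galen 6 (total 31).

Arden: 7, Brisco: 7, Carrow: 1, Dorne: 1, Eskel: 2, Farrow: 7, Galen: 6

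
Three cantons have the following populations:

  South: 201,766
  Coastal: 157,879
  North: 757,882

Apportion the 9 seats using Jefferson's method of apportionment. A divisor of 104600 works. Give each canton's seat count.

With modified divisor 104600: modified quotas South 1.929, Coastal 1.509, North 7.246.
Rounding down: South 1, Coastal 1, North 7 (total 9).

South 1; Coastal 1; North 7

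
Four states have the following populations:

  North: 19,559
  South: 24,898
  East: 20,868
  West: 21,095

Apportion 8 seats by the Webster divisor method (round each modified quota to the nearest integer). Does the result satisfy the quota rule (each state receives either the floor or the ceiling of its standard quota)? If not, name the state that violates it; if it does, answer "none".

Standard quotas: North 1.811, South 2.305, East 1.932, West 1.953.
Webster allocation: North 2, South 2, East 2, West 2.
Every allocation lies between the lower and upper quota.

none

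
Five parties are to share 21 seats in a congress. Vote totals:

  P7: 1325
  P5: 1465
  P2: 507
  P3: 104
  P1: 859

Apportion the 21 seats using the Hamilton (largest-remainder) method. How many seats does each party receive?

The standard divisor is 4260/21 ≈ 202.857.
Standard quotas: P7 6.532, P5 7.222, P2 2.499, P3 0.513, P1 4.235.
Lower quotas: P7 6, P5 7, P2 2, P3 0, P1 4 (sum 19, leaving 2 seats).
Remainders in descending order: P7 0.532, P3 0.513, P2 0.499, P1 0.235, P5 0.222.
Largest remainders: P7, P3 receive the extra seats.

P7 7, P5 7, P2 2, P3 1, P1 4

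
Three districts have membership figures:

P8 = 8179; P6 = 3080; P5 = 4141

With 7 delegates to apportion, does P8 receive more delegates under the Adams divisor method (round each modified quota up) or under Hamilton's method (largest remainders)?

Adams: P8 3, P6 2, P5 2.
Hamilton: P8 4, P6 1, P5 2.
P8 gets 3 under Adams and 4 under Hamilton.

Hamilton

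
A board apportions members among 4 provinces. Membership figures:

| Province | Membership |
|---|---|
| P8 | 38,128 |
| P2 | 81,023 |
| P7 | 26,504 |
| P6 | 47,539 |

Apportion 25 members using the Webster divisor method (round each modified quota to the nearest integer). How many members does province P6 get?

Standard divisor 193194/25 ≈ 7727.76; standard quotas: P8 4.934, P2 10.485, P7 3.430, P6 6.152.
Rounding to the nearest integer gives 5, 10, 3, 6 = 24 seats, so the divisor must be adjusted.
With modified divisor 7640: modified quotas P8 4.991, P2 10.605, P7 3.469, P6 6.222.
Rounding to the nearest integer: P8 5, P2 11, P7 3, P6 6 (total 25).
P6 receives 6.

6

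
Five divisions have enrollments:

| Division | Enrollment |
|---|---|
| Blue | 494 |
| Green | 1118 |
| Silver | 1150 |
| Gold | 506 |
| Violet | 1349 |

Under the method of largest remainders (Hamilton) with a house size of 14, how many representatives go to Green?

Standard divisor: 4617 ÷ 14 ≈ 329.786.
Standard quotas: Blue 1.498, Green 3.390, Silver 3.487, Gold 1.534, Violet 4.091.
Lower quotas: Blue 1, Green 3, Silver 3, Gold 1, Violet 4 (sum 12, leaving 2 seats).
Remainders in descending order: Gold 0.534, Blue 0.498, Silver 0.487, Green 0.390, Violet 0.091.
The surplus seats go to Gold, Blue.
Green receives 3.

3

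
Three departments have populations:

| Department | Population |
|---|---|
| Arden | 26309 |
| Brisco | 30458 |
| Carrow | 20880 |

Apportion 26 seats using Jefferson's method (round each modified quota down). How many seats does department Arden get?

Standard divisor 77647/26 ≈ 2986.423; standard quotas: Arden 8.810, Brisco 10.199, Carrow 6.992.
Rounding down gives 8, 10, 6 = 24 seats, so the divisor must be adjusted.
With modified divisor 2800: modified quotas Arden 9.396, Brisco 10.878, Carrow 7.457.
Rounding down: Arden 9, Brisco 10, Carrow 7 (total 26).
Arden receives 9.

9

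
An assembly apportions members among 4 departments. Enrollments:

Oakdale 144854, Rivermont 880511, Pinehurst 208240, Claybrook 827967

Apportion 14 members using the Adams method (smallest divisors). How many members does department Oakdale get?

1

Standard divisor 2061572/14 ≈ 147255.143; standard quotas: Oakdale 0.984, Rivermont 5.979, Pinehurst 1.414, Claybrook 5.623.
Rounding up gives 1, 6, 2, 6 = 15 seats, so the divisor must be adjusted.
With modified divisor 170800: modified quotas Oakdale 0.848, Rivermont 5.155, Pinehurst 1.219, Claybrook 4.848.
Rounding up: Oakdale 1, Rivermont 6, Pinehurst 2, Claybrook 5 (total 14).
Oakdale receives 1.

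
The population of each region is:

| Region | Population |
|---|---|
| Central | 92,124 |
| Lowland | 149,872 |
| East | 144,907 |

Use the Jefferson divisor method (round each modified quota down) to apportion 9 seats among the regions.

Central 2, Lowland 4, East 3

Standard divisor 386903/9 ≈ 42989.222; standard quotas: Central 2.143, Lowland 3.486, East 3.371.
Rounding down gives 2, 3, 3 = 8 seats, so the divisor must be adjusted.
With modified divisor 36800: modified quotas Central 2.503, Lowland 4.073, East 3.938.
Rounding down: Central 2, Lowland 4, East 3 (total 9).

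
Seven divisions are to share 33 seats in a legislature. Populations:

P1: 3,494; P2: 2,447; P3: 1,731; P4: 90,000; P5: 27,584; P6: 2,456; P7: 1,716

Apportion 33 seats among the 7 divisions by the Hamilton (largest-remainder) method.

P1 1, P2 1, P3 0, P4 23, P5 7, P6 1, P7 0

The standard divisor is 129428/33 ≈ 3922.061.
Standard quotas: P1 0.8909, P2 0.6239, P3 0.4413, P4 22.9471, P5 7.0330, P6 0.6262, P7 0.4375.
Lower quotas: P1 0, P2 0, P3 0, P4 22, P5 7, P6 0, P7 0 (sum 29, leaving 4 seats).
Remainders in descending order: P4 0.9471, P1 0.8909, P6 0.6262, P2 0.6239, P3 0.4413, P7 0.4375, P5 0.0330.
The surplus seats go to P4, P1, P6, P2.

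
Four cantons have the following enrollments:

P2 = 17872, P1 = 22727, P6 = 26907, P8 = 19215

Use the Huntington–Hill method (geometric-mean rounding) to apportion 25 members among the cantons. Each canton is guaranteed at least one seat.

P2 5; P1 6; P6 8; P8 6

With divisor 3508: modified quotas P2 5.095, P1 6.479, P6 7.670, P8 5.477.
Geometric-mean thresholds: P2 √(5·6)=5.477, P1 √(6·7)=6.481, P6 √(7·8)=7.483, P8 √(5·6)=5.477.
Each quota rounded against its threshold gives P2 5, P1 6, P6 8, P8 6 (total 25).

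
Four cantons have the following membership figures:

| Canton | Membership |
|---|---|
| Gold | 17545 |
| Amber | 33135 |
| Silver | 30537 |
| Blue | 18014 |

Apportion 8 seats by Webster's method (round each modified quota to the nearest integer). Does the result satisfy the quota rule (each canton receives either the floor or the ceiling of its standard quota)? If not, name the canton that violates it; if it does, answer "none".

none

Standard quotas: Gold 1.414, Amber 2.671, Silver 2.462, Blue 1.452.
Webster allocation: Gold 1, Amber 3, Silver 3, Blue 1.
Every allocation lies between the lower and upper quota.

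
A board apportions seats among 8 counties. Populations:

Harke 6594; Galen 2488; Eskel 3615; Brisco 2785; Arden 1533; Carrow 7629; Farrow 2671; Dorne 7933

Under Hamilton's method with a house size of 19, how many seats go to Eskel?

Standard divisor: 35248 ÷ 19 ≈ 1855.158.
Standard quotas: Harke 3.5544, Galen 1.3411, Eskel 1.9486, Brisco 1.5012, Arden 0.8263, Carrow 4.1123, Farrow 1.4398, Dorne 4.2762.
Lower quotas: Harke 3, Galen 1, Eskel 1, Brisco 1, Arden 0, Carrow 4, Farrow 1, Dorne 4 (sum 15, leaving 4 seats).
Remainders in descending order: Eskel 0.9486, Arden 0.8263, Harke 0.5544, Brisco 0.5012, Farrow 0.4398, Galen 0.3411, Dorne 0.2762, Carrow 0.1123.
The surplus seats go to Eskel, Arden, Harke, Brisco.
Eskel receives 2.

2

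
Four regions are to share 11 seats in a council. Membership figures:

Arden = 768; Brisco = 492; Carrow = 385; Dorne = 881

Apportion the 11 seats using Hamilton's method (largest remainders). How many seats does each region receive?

Arden: 3; Brisco: 2; Carrow: 2; Dorne: 4

Total 2526; standard divisor 2526/11 ≈ 229.636.
Standard quotas: Arden 3.344, Brisco 2.143, Carrow 1.677, Dorne 3.837.
Lower quotas: Arden 3, Brisco 2, Carrow 1, Dorne 3 (sum 9, leaving 2 seats).
Remainders in descending order: Dorne 0.837, Carrow 0.677, Arden 0.344, Brisco 0.143.
Largest remainders: Dorne, Carrow receive the extra seats.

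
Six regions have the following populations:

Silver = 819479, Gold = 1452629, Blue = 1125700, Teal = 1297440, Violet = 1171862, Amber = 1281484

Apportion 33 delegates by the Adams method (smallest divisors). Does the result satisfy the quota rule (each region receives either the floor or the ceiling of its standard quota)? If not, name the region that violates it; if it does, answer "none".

none

Standard quotas: Silver 3.783, Gold 6.706, Blue 5.197, Teal 5.989, Violet 5.410, Amber 5.916.
Adams allocation: Silver 4, Gold 7, Blue 5, Teal 6, Violet 5, Amber 6.
Every allocation lies between the lower and upper quota.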